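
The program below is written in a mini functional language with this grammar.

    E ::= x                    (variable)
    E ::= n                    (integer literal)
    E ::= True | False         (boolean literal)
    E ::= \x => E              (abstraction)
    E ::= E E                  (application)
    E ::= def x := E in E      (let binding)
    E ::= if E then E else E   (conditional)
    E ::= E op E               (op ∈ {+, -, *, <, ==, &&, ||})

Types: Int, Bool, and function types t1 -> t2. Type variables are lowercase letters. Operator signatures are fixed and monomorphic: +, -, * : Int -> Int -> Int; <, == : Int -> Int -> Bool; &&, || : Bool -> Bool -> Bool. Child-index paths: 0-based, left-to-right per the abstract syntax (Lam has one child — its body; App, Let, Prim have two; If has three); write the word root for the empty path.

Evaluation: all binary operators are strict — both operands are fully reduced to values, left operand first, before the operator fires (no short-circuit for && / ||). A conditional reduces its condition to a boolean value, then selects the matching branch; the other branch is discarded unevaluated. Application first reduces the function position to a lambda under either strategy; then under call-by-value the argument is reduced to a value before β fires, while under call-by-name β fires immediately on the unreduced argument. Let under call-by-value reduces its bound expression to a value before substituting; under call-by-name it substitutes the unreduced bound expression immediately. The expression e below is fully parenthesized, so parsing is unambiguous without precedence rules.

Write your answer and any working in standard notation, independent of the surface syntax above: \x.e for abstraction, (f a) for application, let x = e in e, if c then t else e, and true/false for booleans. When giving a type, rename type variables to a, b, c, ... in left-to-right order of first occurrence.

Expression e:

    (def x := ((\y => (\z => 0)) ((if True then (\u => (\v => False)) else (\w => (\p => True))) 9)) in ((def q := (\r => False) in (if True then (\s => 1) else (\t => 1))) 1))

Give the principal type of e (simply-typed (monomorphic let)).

Answer: Int

Working:
\z._ : b -> Int
\y._ : a -> b -> Int
  unify Bool ~ Bool
\v._ : d -> Bool
\u._ : c -> d -> Bool
\p._ : f -> Bool
\w._ : e -> f -> Bool
  unify c -> d -> Bool ~ e -> f -> Bool
  unify c ~ e
  unify d -> Bool ~ f -> Bool
  unify d ~ f
  unify Bool ~ Bool
  unify e -> f -> Bool ~ Int -> g
  unify e ~ Int
  unify f -> Bool ~ g
_ _ : f -> Bool
  unify a -> b -> Int ~ (f -> Bool) -> h
  unify a ~ f -> Bool
  unify b -> Int ~ h
_ _ : b -> Int
let x : b -> Int
\r._ : i -> Bool
let q : i -> Bool
  unify Bool ~ Bool
\s._ : j -> Int
\t._ : k -> Int
  unify j -> Int ~ k -> Int
  unify j ~ k
  unify Int ~ Int
  unify k -> Int ~ Int -> l
  unify k ~ Int
  unify Int ~ l
_ _ : Int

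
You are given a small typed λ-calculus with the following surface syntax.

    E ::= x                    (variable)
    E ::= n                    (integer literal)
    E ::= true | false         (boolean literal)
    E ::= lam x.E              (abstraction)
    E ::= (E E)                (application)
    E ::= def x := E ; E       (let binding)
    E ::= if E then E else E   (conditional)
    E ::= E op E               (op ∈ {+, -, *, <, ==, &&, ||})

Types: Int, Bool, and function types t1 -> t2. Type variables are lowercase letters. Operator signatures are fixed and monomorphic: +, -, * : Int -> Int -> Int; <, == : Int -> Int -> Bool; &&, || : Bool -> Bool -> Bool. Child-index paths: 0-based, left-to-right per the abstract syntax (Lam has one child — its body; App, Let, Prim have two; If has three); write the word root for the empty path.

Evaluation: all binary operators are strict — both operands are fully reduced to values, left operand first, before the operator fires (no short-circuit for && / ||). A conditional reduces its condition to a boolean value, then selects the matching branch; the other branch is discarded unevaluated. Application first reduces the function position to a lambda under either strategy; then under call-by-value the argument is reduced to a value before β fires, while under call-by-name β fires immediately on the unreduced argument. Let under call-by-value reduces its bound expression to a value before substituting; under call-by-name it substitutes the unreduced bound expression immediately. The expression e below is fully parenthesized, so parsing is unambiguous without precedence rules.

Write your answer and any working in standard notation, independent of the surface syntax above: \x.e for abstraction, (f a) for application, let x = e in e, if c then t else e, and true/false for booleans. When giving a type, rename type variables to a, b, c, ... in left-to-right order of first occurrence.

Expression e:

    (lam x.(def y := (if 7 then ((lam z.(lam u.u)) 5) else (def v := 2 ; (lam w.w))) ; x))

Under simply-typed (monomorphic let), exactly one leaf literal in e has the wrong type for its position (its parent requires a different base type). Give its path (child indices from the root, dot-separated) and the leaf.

Answer: 0.0.0 : 7

Trace:
  unify Int ~ Bool
  FAIL: mismatch Int ~ Bool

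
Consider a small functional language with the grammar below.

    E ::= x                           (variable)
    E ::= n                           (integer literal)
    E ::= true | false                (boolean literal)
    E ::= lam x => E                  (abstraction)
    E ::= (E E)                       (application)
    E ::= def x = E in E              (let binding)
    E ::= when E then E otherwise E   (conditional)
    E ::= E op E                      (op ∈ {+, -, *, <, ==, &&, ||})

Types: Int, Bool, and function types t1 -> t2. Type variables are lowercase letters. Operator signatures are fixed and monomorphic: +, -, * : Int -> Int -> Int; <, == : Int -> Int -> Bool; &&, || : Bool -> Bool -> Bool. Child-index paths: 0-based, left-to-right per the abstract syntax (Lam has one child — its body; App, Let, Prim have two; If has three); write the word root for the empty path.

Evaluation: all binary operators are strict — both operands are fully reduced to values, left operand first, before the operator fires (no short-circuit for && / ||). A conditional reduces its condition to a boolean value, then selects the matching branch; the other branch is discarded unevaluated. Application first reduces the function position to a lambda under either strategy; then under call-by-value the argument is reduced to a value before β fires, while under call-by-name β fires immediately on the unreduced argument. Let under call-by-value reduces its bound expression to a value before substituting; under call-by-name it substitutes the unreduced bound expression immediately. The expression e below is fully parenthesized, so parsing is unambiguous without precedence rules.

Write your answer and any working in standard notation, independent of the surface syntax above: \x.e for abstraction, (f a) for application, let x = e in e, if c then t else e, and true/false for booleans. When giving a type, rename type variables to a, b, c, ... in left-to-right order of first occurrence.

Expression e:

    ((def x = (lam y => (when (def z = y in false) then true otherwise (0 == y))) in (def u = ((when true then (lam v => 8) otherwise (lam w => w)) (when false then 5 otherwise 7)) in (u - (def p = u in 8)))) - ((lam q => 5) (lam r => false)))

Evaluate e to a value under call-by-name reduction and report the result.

Answer: -5

Working:
step 0: ((let x = (\y.(if (let z = y in false) then true else (0 == y))) in (let u = ((if true then (\v.8) else (\w.w)) (if false then 5 else 7)) in (u - (let p = u in 8)))) - ((\q.5) (\r.false)))
step 1: [let@0] ((let u = ((if true then (\v.8) else (\w.w)) (if false then 5 else 7)) in (u - (let p = u in 8))) - ((\q.5) (\r.false)))
step 2: [let@0] ((((if true then (\v.8) else (\w.w)) (if false then 5 else 7)) - (let p = ((if true then (\v.8) else (\w.w)) (if false then 5 else 7)) in 8)) - ((\q.5) (\r.false)))
step 3: [if@0.0.0] ((((\v.8) (if false then 5 else 7)) - (let p = ((if true then (\v.8) else (\w.w)) (if false then 5 else 7)) in 8)) - ((\q.5) (\r.false)))
step 4: [beta@0.0] ((8 - (let p = ((if true then (\v.8) else (\w.w)) (if false then 5 else 7)) in 8)) - ((\q.5) (\r.false)))
step 5: [let@0.1] ((8 - 8) - ((\q.5) (\r.false)))
step 6: [delta@0] (0 - ((\q.5) (\r.false)))
step 7: [beta@1] (0 - 5)
step 8: [delta@root] -5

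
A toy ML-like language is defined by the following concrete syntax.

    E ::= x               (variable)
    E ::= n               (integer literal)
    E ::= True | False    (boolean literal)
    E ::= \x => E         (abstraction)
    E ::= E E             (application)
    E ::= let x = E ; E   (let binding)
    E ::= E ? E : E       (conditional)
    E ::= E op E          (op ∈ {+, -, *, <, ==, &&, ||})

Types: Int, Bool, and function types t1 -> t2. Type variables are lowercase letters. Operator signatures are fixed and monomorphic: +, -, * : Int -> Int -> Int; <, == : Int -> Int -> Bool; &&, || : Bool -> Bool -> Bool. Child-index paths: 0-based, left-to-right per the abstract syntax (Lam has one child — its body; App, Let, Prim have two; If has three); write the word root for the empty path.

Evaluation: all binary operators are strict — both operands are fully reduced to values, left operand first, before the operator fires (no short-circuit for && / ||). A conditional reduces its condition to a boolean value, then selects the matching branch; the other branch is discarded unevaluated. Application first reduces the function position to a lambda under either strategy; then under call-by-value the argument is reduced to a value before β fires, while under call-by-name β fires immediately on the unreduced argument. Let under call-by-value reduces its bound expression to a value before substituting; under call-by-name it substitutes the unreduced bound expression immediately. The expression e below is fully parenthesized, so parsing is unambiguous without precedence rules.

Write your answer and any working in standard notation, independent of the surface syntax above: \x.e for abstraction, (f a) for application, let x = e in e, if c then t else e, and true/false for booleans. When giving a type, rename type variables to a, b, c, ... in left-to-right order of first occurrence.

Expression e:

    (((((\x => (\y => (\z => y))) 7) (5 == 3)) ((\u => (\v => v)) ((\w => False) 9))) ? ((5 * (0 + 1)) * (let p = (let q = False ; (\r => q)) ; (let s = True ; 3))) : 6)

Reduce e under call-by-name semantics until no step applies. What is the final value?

Derivation:
step 0: (if ((((\x.(\y.(\z.y))) 7) (5 == 3)) ((\u.(\v.v)) ((\w.false) 9))) then ((5 * (0 + 1)) * (let p = (let q = false in (\r.q)) in (let s = true in 3))) else 6)
step 1: [beta@0.0.0] (if (((\y.(\z.y)) (5 == 3)) ((\u.(\v.v)) ((\w.false) 9))) then ((5 * (0 + 1)) * (let p = (let q = false in (\r.q)) in (let s = true in 3))) else 6)
step 2: [beta@0.0] (if ((\z.(5 == 3)) ((\u.(\v.v)) ((\w.false) 9))) then ((5 * (0 + 1)) * (let p = (let q = false in (\r.q)) in (let s = true in 3))) else 6)
step 3: [beta@0] (if (5 == 3) then ((5 * (0 + 1)) * (let p = (let q = false in (\r.q)) in (let s = true in 3))) else 6)
step 4: [delta@0] (if false then ((5 * (0 + 1)) * (let p = (let q = false in (\r.q)) in (let s = true in 3))) else 6)
step 5: [if@root] 6

Answer: 6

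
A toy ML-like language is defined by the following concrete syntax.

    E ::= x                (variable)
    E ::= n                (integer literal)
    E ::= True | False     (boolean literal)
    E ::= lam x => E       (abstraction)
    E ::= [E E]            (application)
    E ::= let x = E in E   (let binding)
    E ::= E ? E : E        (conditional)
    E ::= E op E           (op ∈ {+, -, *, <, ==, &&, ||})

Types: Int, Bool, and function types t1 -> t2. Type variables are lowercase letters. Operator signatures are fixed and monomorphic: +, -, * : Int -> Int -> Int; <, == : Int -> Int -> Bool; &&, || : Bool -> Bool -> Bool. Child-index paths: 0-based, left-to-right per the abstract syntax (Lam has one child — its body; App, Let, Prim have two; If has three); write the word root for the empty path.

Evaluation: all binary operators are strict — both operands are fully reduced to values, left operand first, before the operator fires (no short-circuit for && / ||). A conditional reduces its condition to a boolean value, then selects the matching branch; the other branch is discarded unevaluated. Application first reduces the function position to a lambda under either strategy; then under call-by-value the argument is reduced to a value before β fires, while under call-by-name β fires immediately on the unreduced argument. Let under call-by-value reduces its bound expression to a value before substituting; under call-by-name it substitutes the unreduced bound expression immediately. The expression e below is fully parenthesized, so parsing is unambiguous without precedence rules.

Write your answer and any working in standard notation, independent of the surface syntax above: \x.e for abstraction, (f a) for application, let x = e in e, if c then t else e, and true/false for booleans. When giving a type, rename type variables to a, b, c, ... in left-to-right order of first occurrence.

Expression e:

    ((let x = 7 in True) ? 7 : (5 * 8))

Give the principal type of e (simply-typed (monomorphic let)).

Answer: Int

Working:
let x : Int
  unify Bool ~ Bool
  unify Int ~ Int
  unify Int ~ Int
  unify Int ~ Int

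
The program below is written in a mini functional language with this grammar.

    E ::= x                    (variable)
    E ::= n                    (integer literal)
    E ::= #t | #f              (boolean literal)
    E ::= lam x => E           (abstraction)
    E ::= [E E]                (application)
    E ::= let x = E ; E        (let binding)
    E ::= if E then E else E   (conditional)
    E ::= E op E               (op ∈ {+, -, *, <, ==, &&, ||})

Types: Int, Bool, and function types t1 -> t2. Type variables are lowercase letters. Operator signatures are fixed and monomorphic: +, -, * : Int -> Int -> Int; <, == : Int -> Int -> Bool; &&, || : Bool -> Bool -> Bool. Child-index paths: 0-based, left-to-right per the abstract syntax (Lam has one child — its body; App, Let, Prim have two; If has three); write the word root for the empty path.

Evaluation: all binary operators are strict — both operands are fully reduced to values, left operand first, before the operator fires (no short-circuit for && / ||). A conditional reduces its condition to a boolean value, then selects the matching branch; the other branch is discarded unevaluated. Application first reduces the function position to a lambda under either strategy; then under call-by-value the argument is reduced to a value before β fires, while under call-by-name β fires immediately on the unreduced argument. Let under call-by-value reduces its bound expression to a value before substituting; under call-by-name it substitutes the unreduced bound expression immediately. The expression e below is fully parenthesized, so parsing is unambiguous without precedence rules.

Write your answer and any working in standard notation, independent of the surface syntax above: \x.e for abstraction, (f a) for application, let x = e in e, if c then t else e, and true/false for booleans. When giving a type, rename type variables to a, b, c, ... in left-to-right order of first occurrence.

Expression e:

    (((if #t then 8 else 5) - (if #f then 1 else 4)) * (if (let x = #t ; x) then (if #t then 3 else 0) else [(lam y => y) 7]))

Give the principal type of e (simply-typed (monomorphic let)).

Derivation:
  unify Bool ~ Bool
  unify Int ~ Int
  unify Int ~ Int
  unify Bool ~ Bool
  unify Int ~ Int
  unify Int ~ Int
  unify Int ~ Int
let x : Bool
x : Bool
  unify Bool ~ Bool
  unify Bool ~ Bool
  unify Int ~ Int
y : a
\y._ : a -> a
  unify a -> a ~ Int -> b
  unify a ~ Int
  unify Int ~ b
_ _ : Int
  unify Int ~ Int
  unify Int ~ Int

Answer: Int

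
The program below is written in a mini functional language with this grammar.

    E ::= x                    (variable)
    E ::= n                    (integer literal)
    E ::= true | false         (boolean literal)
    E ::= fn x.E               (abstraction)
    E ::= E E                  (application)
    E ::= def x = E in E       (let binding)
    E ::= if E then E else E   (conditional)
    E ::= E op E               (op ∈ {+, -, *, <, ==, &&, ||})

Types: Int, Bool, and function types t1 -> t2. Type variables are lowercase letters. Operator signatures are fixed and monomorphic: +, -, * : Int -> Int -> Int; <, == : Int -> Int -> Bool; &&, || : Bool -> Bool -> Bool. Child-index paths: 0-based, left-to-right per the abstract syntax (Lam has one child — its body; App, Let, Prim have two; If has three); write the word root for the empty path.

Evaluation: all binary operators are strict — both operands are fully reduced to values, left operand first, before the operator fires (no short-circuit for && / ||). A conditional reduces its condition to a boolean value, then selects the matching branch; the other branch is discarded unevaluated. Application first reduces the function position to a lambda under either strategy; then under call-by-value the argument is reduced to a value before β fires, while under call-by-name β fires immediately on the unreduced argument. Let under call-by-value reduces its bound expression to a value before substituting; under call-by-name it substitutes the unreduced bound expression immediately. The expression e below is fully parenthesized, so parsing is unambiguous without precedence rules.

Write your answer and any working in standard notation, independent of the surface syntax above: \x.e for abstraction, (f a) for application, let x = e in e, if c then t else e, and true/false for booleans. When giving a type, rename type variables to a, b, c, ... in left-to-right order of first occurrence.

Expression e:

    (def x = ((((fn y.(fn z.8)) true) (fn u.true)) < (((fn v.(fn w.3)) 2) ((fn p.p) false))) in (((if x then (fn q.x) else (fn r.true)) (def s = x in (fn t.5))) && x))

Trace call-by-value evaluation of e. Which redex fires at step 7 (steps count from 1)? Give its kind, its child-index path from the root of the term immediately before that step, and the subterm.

Answer: let at root : (let x = false in (((if x then (\q.x) else (\r.true)) (let s = x in (\t.5))) && x))

Working:
step 0: (let x = ((((\y.(\z.8)) true) (\u.true)) < (((\v.(\w.3)) 2) ((\p.p) false))) in (((if x then (\q.x) else (\r.true)) (let s = x in (\t.5))) && x))
step 1: [beta@0.0.0] (let x = (((\z.8) (\u.true)) < (((\v.(\w.3)) 2) ((\p.p) false))) in (((if x then (\q.x) else (\r.true)) (let s = x in (\t.5))) && x))
step 2: [beta@0.0] (let x = (8 < (((\v.(\w.3)) 2) ((\p.p) false))) in (((if x then (\q.x) else (\r.true)) (let s = x in (\t.5))) && x))
step 3: [beta@0.1.0] (let x = (8 < ((\w.3) ((\p.p) false))) in (((if x then (\q.x) else (\r.true)) (let s = x in (\t.5))) && x))
step 4: [beta@0.1.1] (let x = (8 < ((\w.3) false)) in (((if x then (\q.x) else (\r.true)) (let s = x in (\t.5))) && x))
step 5: [beta@0.1] (let x = (8 < 3) in (((if x then (\q.x) else (\r.true)) (let s = x in (\t.5))) && x))
step 6: [delta@0] (let x = false in (((if x then (\q.x) else (\r.true)) (let s = x in (\t.5))) && x))
step 7: [let@root] (((if false then (\q.false) else (\r.true)) (let s = false in (\t.5))) && false)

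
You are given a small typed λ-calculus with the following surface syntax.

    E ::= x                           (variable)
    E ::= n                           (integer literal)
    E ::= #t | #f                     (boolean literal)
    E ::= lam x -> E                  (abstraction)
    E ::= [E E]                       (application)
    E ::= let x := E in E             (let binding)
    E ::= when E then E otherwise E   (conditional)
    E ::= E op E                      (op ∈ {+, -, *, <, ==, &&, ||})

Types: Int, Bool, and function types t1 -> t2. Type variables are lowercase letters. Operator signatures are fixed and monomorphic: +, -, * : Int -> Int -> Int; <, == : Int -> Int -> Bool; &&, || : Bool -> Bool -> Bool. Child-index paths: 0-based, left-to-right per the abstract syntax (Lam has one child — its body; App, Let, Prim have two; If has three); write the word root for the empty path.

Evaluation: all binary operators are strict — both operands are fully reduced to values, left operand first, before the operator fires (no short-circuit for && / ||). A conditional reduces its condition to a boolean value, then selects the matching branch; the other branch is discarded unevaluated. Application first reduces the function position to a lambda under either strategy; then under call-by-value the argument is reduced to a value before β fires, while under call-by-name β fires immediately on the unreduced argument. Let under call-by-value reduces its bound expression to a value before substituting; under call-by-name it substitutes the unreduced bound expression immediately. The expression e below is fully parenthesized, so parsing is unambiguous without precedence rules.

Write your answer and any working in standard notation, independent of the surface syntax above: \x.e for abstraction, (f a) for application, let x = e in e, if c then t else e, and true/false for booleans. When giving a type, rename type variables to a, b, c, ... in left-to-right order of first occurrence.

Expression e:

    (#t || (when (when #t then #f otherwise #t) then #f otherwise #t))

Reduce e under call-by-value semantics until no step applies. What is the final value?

Working:
step 0: (true || (if (if true then false else true) then false else true))
step 1: [if@1.0] (true || (if false then false else true))
step 2: [if@1] (true || true)
step 3: [delta@root] true

Answer: true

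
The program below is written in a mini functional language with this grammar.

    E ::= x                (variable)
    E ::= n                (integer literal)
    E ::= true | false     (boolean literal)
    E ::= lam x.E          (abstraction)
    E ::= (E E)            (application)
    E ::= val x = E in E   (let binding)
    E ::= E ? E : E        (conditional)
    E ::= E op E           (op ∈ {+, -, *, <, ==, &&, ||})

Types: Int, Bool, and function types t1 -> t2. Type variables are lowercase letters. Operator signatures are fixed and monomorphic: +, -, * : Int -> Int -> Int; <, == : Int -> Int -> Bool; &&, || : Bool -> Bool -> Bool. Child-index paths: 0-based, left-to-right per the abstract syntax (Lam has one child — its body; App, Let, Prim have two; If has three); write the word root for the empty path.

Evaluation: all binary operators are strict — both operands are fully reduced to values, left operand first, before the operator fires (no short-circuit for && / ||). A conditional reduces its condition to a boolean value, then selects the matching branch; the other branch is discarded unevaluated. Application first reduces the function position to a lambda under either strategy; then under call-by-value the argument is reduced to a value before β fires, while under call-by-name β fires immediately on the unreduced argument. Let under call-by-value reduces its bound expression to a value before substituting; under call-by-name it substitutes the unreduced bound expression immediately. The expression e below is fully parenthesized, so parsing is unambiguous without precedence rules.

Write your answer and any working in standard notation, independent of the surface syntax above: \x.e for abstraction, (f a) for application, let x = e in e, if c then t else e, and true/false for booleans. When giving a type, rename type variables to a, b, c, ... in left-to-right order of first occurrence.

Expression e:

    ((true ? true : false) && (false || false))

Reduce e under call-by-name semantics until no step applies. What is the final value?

Answer: false

Derivation:
step 0: ((if true then true else false) && (false || false))
step 1: [if@0] (true && (false || false))
step 2: [delta@1] (true && false)
step 3: [delta@root] false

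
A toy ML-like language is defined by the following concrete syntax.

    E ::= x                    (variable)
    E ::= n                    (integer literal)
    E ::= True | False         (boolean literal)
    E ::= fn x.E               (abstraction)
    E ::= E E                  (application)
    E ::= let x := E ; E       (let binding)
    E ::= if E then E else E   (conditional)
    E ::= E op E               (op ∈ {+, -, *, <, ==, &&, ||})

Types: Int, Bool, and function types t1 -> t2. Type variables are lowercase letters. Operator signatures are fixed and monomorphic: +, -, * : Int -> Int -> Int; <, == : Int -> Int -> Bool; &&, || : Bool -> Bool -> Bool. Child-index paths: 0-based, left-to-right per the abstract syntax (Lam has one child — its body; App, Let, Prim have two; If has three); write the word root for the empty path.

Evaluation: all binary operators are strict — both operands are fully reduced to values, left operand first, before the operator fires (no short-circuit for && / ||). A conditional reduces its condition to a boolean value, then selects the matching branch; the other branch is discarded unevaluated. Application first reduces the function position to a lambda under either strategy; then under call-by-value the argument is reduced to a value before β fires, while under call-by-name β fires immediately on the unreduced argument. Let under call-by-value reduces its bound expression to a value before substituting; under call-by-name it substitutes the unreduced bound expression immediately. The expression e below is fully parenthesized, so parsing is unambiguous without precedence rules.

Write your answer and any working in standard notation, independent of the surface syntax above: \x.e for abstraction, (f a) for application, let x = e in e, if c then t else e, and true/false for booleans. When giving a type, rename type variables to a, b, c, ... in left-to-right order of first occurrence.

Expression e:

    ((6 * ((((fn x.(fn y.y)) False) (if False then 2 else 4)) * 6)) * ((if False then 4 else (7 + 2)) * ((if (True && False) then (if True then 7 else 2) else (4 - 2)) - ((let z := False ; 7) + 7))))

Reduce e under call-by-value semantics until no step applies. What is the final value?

Derivation:
step 0: ((6 * ((((\x.(\y.y)) false) (if false then 2 else 4)) * 6)) * ((if false then 4 else (7 + 2)) * ((if (true && false) then (if true then 7 else 2) else (4 - 2)) - ((let z = false in 7) + 7))))
step 1: [beta@0.1.0.0] ((6 * (((\y.y) (if false then 2 else 4)) * 6)) * ((if false then 4 else (7 + 2)) * ((if (true && false) then (if true then 7 else 2) else (4 - 2)) - ((let z = false in 7) + 7))))
step 2: [if@0.1.0.1] ((6 * (((\y.y) 4) * 6)) * ((if false then 4 else (7 + 2)) * ((if (true && false) then (if true then 7 else 2) else (4 - 2)) - ((let z = false in 7) + 7))))
step 3: [beta@0.1.0] ((6 * (4 * 6)) * ((if false then 4 else (7 + 2)) * ((if (true && false) then (if true then 7 else 2) else (4 - 2)) - ((let z = false in 7) + 7))))
step 4: [delta@0.1] ((6 * 24) * ((if false then 4 else (7 + 2)) * ((if (true && false) then (if true then 7 else 2) else (4 - 2)) - ((let z = false in 7) + 7))))
step 5: [delta@0] (144 * ((if false then 4 else (7 + 2)) * ((if (true && false) then (if true then 7 else 2) else (4 - 2)) - ((let z = false in 7) + 7))))
step 6: [if@1.0] (144 * ((7 + 2) * ((if (true && false) then (if true then 7 else 2) else (4 - 2)) - ((let z = false in 7) + 7))))
step 7: [delta@1.0] (144 * (9 * ((if (true && false) then (if true then 7 else 2) else (4 - 2)) - ((let z = false in 7) + 7))))
step 8: [delta@1.1.0.0] (144 * (9 * ((if false then (if true then 7 else 2) else (4 - 2)) - ((let z = false in 7) + 7))))
step 9: [if@1.1.0] (144 * (9 * ((4 - 2) - ((let z = false in 7) + 7))))
step 10: [delta@1.1.0] (144 * (9 * (2 - ((let z = false in 7) + 7))))
step 11: [let@1.1.1.0] (144 * (9 * (2 - (7 + 7))))
step 12: [delta@1.1.1] (144 * (9 * (2 - 14)))
step 13: [delta@1.1] (144 * (9 * -12))
step 14: [delta@1] (144 * -108)
step 15: [delta@root] -15552

Answer: -15552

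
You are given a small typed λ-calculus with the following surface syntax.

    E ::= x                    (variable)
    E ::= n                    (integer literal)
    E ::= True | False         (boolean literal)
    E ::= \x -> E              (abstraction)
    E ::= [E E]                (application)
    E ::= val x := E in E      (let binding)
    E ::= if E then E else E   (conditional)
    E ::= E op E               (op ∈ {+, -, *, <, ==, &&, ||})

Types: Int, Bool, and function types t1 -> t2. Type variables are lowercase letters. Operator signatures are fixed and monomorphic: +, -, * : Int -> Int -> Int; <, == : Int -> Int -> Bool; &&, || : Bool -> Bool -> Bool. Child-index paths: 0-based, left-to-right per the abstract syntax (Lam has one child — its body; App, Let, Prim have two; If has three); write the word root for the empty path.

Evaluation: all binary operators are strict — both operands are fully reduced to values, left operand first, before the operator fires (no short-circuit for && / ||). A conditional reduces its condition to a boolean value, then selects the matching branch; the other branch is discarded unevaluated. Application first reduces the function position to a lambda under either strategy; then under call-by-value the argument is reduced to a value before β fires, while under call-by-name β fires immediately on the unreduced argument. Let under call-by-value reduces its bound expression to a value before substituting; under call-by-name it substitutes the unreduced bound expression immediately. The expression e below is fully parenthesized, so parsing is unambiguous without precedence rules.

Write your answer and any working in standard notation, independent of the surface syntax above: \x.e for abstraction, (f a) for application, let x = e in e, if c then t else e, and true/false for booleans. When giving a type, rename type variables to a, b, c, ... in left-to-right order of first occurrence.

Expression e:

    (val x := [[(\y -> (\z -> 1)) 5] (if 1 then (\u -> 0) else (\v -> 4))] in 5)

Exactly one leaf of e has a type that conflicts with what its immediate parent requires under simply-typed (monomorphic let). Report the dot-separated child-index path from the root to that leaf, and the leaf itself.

Trace:
\z._ : b -> Int
\y._ : a -> b -> Int
  unify a -> b -> Int ~ Int -> c
  unify a ~ Int
  unify b -> Int ~ c
_ _ : b -> Int
  unify Int ~ Bool
  FAIL: mismatch Int ~ Bool

Answer: 0.1.0 : 1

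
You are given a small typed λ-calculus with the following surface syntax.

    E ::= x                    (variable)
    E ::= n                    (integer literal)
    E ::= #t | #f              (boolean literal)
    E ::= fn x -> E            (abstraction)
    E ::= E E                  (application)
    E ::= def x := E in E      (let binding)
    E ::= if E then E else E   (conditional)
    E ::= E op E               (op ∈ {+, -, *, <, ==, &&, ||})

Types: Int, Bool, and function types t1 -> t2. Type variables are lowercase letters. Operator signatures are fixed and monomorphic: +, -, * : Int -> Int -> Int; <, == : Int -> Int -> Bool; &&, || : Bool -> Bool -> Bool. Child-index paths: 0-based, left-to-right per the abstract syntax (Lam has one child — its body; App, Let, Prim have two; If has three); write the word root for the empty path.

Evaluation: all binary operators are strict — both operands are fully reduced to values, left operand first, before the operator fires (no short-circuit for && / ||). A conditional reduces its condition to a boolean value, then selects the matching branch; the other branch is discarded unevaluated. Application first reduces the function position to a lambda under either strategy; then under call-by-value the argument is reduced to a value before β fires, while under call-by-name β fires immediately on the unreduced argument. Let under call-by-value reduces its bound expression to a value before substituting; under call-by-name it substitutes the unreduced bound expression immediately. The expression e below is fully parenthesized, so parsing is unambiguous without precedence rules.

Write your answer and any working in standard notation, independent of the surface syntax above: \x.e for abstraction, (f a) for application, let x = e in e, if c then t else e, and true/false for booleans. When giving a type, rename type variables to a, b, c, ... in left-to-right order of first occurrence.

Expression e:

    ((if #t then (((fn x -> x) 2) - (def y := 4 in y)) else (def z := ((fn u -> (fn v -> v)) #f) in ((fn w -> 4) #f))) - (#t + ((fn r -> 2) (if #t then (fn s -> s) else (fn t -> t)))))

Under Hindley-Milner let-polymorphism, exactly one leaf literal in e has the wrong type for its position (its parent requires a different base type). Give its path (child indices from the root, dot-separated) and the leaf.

Trace:
  unify Bool ~ Bool
x : a
\x._ : a -> a
  unify a -> a ~ Int -> b
  unify a ~ Int
  unify Int ~ b
_ _ : Int
  unify Int ~ Int
let y : Int
y : Int
  unify Int ~ Int
v : d
\v._ : d -> d
\u._ : c -> d -> d
  unify c -> d -> d ~ Bool -> e
  unify c ~ Bool
  unify d -> d ~ e
_ _ : d -> d
let z : forall. d -> d
\w._ : f -> Int
  unify f -> Int ~ Bool -> g
  unify f ~ Bool
  unify Int ~ g
_ _ : Int
  unify Int ~ Int
  unify Int ~ Int
  unify Bool ~ Int
  FAIL: mismatch Bool ~ Int

Answer: 1.0 : true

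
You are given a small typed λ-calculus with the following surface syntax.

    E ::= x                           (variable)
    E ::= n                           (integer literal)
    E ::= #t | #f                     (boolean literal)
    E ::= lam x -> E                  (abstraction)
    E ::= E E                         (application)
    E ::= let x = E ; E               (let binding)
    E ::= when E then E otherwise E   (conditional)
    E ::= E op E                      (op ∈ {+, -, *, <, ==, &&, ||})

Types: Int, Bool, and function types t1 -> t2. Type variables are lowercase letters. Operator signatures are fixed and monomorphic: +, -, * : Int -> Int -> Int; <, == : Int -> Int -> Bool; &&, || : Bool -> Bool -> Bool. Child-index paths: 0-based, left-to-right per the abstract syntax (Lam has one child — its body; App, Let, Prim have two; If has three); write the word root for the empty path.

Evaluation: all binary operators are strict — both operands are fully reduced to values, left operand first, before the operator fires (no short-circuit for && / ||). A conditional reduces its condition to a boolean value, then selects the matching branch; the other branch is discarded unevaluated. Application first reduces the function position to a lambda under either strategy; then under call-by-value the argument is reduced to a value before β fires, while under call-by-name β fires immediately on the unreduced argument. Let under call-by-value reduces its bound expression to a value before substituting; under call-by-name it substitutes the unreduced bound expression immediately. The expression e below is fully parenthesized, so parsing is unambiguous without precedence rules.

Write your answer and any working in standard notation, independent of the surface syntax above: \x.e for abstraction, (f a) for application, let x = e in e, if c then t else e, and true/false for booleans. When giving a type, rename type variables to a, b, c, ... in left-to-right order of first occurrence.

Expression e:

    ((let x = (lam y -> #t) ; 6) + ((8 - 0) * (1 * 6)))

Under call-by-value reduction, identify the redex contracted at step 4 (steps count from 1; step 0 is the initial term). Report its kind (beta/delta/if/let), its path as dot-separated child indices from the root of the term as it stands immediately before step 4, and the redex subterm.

Trace:
step 0: ((let x = (\y.true) in 6) + ((8 - 0) * (1 * 6)))
step 1: [let@0] (6 + ((8 - 0) * (1 * 6)))
step 2: [delta@1.0] (6 + (8 * (1 * 6)))
step 3: [delta@1.1] (6 + (8 * 6))
step 4: [delta@1] (6 + 48)

Answer: delta at 1 : (8 * 6)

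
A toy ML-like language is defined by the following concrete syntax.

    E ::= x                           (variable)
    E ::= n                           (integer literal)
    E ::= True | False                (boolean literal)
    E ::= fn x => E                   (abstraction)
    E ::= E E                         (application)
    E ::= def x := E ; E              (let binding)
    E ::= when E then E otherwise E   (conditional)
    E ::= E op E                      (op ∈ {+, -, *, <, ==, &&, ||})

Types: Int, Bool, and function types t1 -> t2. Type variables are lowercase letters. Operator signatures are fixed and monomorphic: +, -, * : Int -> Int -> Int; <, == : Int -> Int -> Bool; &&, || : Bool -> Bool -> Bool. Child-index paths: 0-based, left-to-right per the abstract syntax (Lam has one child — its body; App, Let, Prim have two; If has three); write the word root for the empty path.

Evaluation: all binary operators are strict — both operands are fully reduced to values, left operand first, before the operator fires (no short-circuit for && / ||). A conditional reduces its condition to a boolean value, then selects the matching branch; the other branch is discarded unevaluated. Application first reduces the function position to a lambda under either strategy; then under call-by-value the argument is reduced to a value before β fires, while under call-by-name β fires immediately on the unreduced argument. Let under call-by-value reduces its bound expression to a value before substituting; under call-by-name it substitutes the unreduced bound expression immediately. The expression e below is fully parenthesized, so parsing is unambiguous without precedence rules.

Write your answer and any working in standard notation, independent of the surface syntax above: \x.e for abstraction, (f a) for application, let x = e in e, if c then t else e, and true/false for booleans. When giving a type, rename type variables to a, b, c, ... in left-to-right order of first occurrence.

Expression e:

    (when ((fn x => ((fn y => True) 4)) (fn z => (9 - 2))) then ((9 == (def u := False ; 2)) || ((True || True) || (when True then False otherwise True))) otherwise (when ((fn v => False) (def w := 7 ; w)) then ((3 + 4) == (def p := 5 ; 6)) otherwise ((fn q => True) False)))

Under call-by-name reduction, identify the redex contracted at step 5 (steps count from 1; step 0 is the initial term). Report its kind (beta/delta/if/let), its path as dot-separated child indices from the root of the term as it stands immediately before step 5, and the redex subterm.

Answer: delta at 0 : (9 == 2)

Working:
step 0: (if ((\x.((\y.true) 4)) (\z.(9 - 2))) then ((9 == (let u = false in 2)) || ((true || true) || (if true then false else true))) else (if ((\v.false) (let w = 7 in w)) then ((3 + 4) == (let p = 5 in 6)) else ((\q.true) false)))
step 1: [beta@0] (if ((\y.true) 4) then ((9 == (let u = false in 2)) || ((true || true) || (if true then false else true))) else (if ((\v.false) (let w = 7 in w)) then ((3 + 4) == (let p = 5 in 6)) else ((\q.true) false)))
step 2: [beta@0] (if true then ((9 == (let u = false in 2)) || ((true || true) || (if true then false else true))) else (if ((\v.false) (let w = 7 in w)) then ((3 + 4) == (let p = 5 in 6)) else ((\q.true) false)))
step 3: [if@root] ((9 == (let u = false in 2)) || ((true || true) || (if true then false else true)))
step 4: [let@0.1] ((9 == 2) || ((true || true) || (if true then false else true)))
step 5: [delta@0] (false || ((true || true) || (if true then false else true)))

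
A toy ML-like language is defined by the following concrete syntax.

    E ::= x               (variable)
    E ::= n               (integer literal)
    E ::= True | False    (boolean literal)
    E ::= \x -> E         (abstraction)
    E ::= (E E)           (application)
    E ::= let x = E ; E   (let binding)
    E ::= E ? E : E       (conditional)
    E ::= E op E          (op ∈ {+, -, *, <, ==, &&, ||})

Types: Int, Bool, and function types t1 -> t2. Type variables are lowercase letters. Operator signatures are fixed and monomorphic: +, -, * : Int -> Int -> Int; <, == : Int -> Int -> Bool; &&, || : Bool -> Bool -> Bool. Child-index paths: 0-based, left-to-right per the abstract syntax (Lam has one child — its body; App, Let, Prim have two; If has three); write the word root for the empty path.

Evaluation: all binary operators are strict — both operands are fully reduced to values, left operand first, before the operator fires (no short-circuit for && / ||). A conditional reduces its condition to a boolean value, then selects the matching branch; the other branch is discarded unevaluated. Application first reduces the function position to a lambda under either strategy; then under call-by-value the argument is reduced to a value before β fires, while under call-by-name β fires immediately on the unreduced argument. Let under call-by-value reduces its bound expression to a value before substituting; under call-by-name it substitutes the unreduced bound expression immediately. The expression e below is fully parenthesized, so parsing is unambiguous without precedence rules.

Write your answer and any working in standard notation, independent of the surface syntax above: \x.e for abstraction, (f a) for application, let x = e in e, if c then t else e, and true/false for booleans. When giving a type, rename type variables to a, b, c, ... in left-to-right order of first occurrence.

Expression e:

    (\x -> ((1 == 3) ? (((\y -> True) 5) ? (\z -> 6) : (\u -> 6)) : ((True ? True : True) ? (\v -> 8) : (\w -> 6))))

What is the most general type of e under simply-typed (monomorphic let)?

Trace:
  unify Int ~ Int
  unify Int ~ Int
  unify Bool ~ Bool
\y._ : b -> Bool
  unify b -> Bool ~ Int -> c
  unify b ~ Int
  unify Bool ~ c
_ _ : Bool
  unify Bool ~ Bool
\z._ : d -> Int
\u._ : e -> Int
  unify d -> Int ~ e -> Int
  unify d ~ e
  unify Int ~ Int
  unify Bool ~ Bool
  unify Bool ~ Bool
  unify Bool ~ Bool
\v._ : f -> Int
\w._ : g -> Int
  unify f -> Int ~ g -> Int
  unify f ~ g
  unify Int ~ Int
  unify e -> Int ~ g -> Int
  unify e ~ g
  unify Int ~ Int
\x._ : a -> g -> Int

Answer: a -> b -> Int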